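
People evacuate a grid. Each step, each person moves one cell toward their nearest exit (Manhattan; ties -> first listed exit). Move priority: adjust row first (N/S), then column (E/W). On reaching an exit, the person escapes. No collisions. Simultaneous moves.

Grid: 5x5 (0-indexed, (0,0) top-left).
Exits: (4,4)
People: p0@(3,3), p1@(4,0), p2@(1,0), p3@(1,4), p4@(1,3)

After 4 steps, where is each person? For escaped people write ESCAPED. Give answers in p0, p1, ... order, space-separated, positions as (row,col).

Step 1: p0:(3,3)->(4,3) | p1:(4,0)->(4,1) | p2:(1,0)->(2,0) | p3:(1,4)->(2,4) | p4:(1,3)->(2,3)
Step 2: p0:(4,3)->(4,4)->EXIT | p1:(4,1)->(4,2) | p2:(2,0)->(3,0) | p3:(2,4)->(3,4) | p4:(2,3)->(3,3)
Step 3: p0:escaped | p1:(4,2)->(4,3) | p2:(3,0)->(4,0) | p3:(3,4)->(4,4)->EXIT | p4:(3,3)->(4,3)
Step 4: p0:escaped | p1:(4,3)->(4,4)->EXIT | p2:(4,0)->(4,1) | p3:escaped | p4:(4,3)->(4,4)->EXIT

ESCAPED ESCAPED (4,1) ESCAPED ESCAPED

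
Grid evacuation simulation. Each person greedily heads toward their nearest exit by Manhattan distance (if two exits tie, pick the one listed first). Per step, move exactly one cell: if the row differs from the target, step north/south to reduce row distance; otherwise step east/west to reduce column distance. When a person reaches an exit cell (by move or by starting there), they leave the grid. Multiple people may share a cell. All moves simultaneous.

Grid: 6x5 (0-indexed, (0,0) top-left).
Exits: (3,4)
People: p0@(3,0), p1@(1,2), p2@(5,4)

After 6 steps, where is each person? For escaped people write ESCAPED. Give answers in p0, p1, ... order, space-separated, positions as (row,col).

Step 1: p0:(3,0)->(3,1) | p1:(1,2)->(2,2) | p2:(5,4)->(4,4)
Step 2: p0:(3,1)->(3,2) | p1:(2,2)->(3,2) | p2:(4,4)->(3,4)->EXIT
Step 3: p0:(3,2)->(3,3) | p1:(3,2)->(3,3) | p2:escaped
Step 4: p0:(3,3)->(3,4)->EXIT | p1:(3,3)->(3,4)->EXIT | p2:escaped

ESCAPED ESCAPED ESCAPED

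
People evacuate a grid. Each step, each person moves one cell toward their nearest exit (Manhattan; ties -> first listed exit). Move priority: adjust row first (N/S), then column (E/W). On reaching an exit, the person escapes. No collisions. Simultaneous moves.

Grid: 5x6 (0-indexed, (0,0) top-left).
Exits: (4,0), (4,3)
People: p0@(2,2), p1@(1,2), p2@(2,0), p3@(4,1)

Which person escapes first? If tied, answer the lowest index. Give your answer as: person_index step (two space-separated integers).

Answer: 3 1

Derivation:
Step 1: p0:(2,2)->(3,2) | p1:(1,2)->(2,2) | p2:(2,0)->(3,0) | p3:(4,1)->(4,0)->EXIT
Step 2: p0:(3,2)->(4,2) | p1:(2,2)->(3,2) | p2:(3,0)->(4,0)->EXIT | p3:escaped
Step 3: p0:(4,2)->(4,3)->EXIT | p1:(3,2)->(4,2) | p2:escaped | p3:escaped
Step 4: p0:escaped | p1:(4,2)->(4,3)->EXIT | p2:escaped | p3:escaped
Exit steps: [3, 4, 2, 1]
First to escape: p3 at step 1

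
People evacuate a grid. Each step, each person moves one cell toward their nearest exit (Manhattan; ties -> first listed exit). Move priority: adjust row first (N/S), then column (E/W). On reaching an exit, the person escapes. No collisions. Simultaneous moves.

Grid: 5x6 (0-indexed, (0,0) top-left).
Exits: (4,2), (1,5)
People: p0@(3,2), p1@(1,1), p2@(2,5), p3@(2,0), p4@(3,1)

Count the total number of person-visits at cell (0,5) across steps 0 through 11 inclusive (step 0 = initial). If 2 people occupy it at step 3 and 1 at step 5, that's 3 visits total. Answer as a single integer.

Step 0: p0@(3,2) p1@(1,1) p2@(2,5) p3@(2,0) p4@(3,1) -> at (0,5): 0 [-], cum=0
Step 1: p0@ESC p1@(2,1) p2@ESC p3@(3,0) p4@(4,1) -> at (0,5): 0 [-], cum=0
Step 2: p0@ESC p1@(3,1) p2@ESC p3@(4,0) p4@ESC -> at (0,5): 0 [-], cum=0
Step 3: p0@ESC p1@(4,1) p2@ESC p3@(4,1) p4@ESC -> at (0,5): 0 [-], cum=0
Step 4: p0@ESC p1@ESC p2@ESC p3@ESC p4@ESC -> at (0,5): 0 [-], cum=0
Total visits = 0

Answer: 0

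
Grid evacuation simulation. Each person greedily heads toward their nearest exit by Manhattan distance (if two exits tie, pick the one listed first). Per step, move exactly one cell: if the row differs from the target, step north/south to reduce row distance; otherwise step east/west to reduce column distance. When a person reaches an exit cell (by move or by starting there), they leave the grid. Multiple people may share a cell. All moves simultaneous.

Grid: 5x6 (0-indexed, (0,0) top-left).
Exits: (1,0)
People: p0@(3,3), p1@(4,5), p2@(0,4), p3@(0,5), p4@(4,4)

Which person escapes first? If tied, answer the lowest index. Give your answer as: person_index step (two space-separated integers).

Answer: 0 5

Derivation:
Step 1: p0:(3,3)->(2,3) | p1:(4,5)->(3,5) | p2:(0,4)->(1,4) | p3:(0,5)->(1,5) | p4:(4,4)->(3,4)
Step 2: p0:(2,3)->(1,3) | p1:(3,5)->(2,5) | p2:(1,4)->(1,3) | p3:(1,5)->(1,4) | p4:(3,4)->(2,4)
Step 3: p0:(1,3)->(1,2) | p1:(2,5)->(1,5) | p2:(1,3)->(1,2) | p3:(1,4)->(1,3) | p4:(2,4)->(1,4)
Step 4: p0:(1,2)->(1,1) | p1:(1,5)->(1,4) | p2:(1,2)->(1,1) | p3:(1,3)->(1,2) | p4:(1,4)->(1,3)
Step 5: p0:(1,1)->(1,0)->EXIT | p1:(1,4)->(1,3) | p2:(1,1)->(1,0)->EXIT | p3:(1,2)->(1,1) | p4:(1,3)->(1,2)
Step 6: p0:escaped | p1:(1,3)->(1,2) | p2:escaped | p3:(1,1)->(1,0)->EXIT | p4:(1,2)->(1,1)
Step 7: p0:escaped | p1:(1,2)->(1,1) | p2:escaped | p3:escaped | p4:(1,1)->(1,0)->EXIT
Step 8: p0:escaped | p1:(1,1)->(1,0)->EXIT | p2:escaped | p3:escaped | p4:escaped
Exit steps: [5, 8, 5, 6, 7]
First to escape: p0 at step 5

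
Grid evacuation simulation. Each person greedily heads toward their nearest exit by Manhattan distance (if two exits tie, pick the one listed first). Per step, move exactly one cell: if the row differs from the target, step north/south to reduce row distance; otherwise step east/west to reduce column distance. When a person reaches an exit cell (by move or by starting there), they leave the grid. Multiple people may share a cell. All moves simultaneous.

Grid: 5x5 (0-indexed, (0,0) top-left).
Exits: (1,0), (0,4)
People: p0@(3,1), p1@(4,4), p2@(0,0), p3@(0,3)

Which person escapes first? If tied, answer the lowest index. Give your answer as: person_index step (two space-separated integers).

Step 1: p0:(3,1)->(2,1) | p1:(4,4)->(3,4) | p2:(0,0)->(1,0)->EXIT | p3:(0,3)->(0,4)->EXIT
Step 2: p0:(2,1)->(1,1) | p1:(3,4)->(2,4) | p2:escaped | p3:escaped
Step 3: p0:(1,1)->(1,0)->EXIT | p1:(2,4)->(1,4) | p2:escaped | p3:escaped
Step 4: p0:escaped | p1:(1,4)->(0,4)->EXIT | p2:escaped | p3:escaped
Exit steps: [3, 4, 1, 1]
First to escape: p2 at step 1

Answer: 2 1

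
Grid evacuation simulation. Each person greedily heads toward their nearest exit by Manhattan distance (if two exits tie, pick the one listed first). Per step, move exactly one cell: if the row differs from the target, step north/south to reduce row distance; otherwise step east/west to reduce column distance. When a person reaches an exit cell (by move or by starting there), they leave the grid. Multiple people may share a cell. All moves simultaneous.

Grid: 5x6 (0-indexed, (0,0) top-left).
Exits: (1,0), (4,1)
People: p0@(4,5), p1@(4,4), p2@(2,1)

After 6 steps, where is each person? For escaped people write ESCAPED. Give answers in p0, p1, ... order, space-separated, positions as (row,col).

Step 1: p0:(4,5)->(4,4) | p1:(4,4)->(4,3) | p2:(2,1)->(1,1)
Step 2: p0:(4,4)->(4,3) | p1:(4,3)->(4,2) | p2:(1,1)->(1,0)->EXIT
Step 3: p0:(4,3)->(4,2) | p1:(4,2)->(4,1)->EXIT | p2:escaped
Step 4: p0:(4,2)->(4,1)->EXIT | p1:escaped | p2:escaped

ESCAPED ESCAPED ESCAPED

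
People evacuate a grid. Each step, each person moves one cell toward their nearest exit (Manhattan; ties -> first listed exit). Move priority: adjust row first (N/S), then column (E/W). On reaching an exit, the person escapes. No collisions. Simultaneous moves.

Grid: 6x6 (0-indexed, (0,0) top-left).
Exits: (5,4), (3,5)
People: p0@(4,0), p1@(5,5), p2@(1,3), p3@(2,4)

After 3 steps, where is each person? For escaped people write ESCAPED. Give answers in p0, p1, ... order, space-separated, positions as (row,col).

Step 1: p0:(4,0)->(5,0) | p1:(5,5)->(5,4)->EXIT | p2:(1,3)->(2,3) | p3:(2,4)->(3,4)
Step 2: p0:(5,0)->(5,1) | p1:escaped | p2:(2,3)->(3,3) | p3:(3,4)->(3,5)->EXIT
Step 3: p0:(5,1)->(5,2) | p1:escaped | p2:(3,3)->(3,4) | p3:escaped

(5,2) ESCAPED (3,4) ESCAPED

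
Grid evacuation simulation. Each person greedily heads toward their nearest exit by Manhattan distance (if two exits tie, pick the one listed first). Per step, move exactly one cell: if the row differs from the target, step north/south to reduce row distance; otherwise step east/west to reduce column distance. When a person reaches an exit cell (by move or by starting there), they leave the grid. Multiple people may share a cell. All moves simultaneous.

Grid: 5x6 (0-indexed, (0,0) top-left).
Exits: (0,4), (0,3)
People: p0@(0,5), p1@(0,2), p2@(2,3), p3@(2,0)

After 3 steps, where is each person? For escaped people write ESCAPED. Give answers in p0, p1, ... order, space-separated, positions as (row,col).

Step 1: p0:(0,5)->(0,4)->EXIT | p1:(0,2)->(0,3)->EXIT | p2:(2,3)->(1,3) | p3:(2,0)->(1,0)
Step 2: p0:escaped | p1:escaped | p2:(1,3)->(0,3)->EXIT | p3:(1,0)->(0,0)
Step 3: p0:escaped | p1:escaped | p2:escaped | p3:(0,0)->(0,1)

ESCAPED ESCAPED ESCAPED (0,1)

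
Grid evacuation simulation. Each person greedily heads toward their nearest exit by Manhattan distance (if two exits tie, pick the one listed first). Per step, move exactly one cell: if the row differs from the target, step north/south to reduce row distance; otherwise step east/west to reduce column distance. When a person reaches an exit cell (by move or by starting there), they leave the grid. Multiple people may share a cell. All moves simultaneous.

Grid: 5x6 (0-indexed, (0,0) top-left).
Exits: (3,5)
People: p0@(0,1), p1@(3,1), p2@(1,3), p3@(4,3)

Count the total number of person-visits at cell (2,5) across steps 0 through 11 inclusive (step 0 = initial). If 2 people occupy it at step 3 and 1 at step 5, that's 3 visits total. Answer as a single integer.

Step 0: p0@(0,1) p1@(3,1) p2@(1,3) p3@(4,3) -> at (2,5): 0 [-], cum=0
Step 1: p0@(1,1) p1@(3,2) p2@(2,3) p3@(3,3) -> at (2,5): 0 [-], cum=0
Step 2: p0@(2,1) p1@(3,3) p2@(3,3) p3@(3,4) -> at (2,5): 0 [-], cum=0
Step 3: p0@(3,1) p1@(3,4) p2@(3,4) p3@ESC -> at (2,5): 0 [-], cum=0
Step 4: p0@(3,2) p1@ESC p2@ESC p3@ESC -> at (2,5): 0 [-], cum=0
Step 5: p0@(3,3) p1@ESC p2@ESC p3@ESC -> at (2,5): 0 [-], cum=0
Step 6: p0@(3,4) p1@ESC p2@ESC p3@ESC -> at (2,5): 0 [-], cum=0
Step 7: p0@ESC p1@ESC p2@ESC p3@ESC -> at (2,5): 0 [-], cum=0
Total visits = 0

Answer: 0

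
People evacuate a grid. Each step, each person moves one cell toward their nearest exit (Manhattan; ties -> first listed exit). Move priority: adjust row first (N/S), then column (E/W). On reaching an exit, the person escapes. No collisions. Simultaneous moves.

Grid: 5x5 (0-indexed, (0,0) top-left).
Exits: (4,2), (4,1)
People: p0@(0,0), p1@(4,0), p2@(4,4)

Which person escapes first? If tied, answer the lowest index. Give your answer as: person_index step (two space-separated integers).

Answer: 1 1

Derivation:
Step 1: p0:(0,0)->(1,0) | p1:(4,0)->(4,1)->EXIT | p2:(4,4)->(4,3)
Step 2: p0:(1,0)->(2,0) | p1:escaped | p2:(4,3)->(4,2)->EXIT
Step 3: p0:(2,0)->(3,0) | p1:escaped | p2:escaped
Step 4: p0:(3,0)->(4,0) | p1:escaped | p2:escaped
Step 5: p0:(4,0)->(4,1)->EXIT | p1:escaped | p2:escaped
Exit steps: [5, 1, 2]
First to escape: p1 at step 1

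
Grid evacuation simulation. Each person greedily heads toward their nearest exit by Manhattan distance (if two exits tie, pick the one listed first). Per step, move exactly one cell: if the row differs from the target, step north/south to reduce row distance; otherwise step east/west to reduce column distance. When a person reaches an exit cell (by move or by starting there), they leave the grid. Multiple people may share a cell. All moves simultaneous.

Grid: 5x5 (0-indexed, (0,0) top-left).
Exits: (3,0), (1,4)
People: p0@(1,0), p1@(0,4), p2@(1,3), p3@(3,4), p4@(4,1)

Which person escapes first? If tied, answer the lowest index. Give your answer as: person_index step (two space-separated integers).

Step 1: p0:(1,0)->(2,0) | p1:(0,4)->(1,4)->EXIT | p2:(1,3)->(1,4)->EXIT | p3:(3,4)->(2,4) | p4:(4,1)->(3,1)
Step 2: p0:(2,0)->(3,0)->EXIT | p1:escaped | p2:escaped | p3:(2,4)->(1,4)->EXIT | p4:(3,1)->(3,0)->EXIT
Exit steps: [2, 1, 1, 2, 2]
First to escape: p1 at step 1

Answer: 1 1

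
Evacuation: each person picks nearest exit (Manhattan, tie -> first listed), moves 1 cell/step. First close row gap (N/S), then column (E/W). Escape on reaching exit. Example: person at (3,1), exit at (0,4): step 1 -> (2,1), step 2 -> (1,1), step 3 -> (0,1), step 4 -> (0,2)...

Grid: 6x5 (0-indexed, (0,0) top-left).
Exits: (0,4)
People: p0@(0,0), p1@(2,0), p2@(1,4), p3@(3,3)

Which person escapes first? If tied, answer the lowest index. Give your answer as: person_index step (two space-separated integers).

Answer: 2 1

Derivation:
Step 1: p0:(0,0)->(0,1) | p1:(2,0)->(1,0) | p2:(1,4)->(0,4)->EXIT | p3:(3,3)->(2,3)
Step 2: p0:(0,1)->(0,2) | p1:(1,0)->(0,0) | p2:escaped | p3:(2,3)->(1,3)
Step 3: p0:(0,2)->(0,3) | p1:(0,0)->(0,1) | p2:escaped | p3:(1,3)->(0,3)
Step 4: p0:(0,3)->(0,4)->EXIT | p1:(0,1)->(0,2) | p2:escaped | p3:(0,3)->(0,4)->EXIT
Step 5: p0:escaped | p1:(0,2)->(0,3) | p2:escaped | p3:escaped
Step 6: p0:escaped | p1:(0,3)->(0,4)->EXIT | p2:escaped | p3:escaped
Exit steps: [4, 6, 1, 4]
First to escape: p2 at step 1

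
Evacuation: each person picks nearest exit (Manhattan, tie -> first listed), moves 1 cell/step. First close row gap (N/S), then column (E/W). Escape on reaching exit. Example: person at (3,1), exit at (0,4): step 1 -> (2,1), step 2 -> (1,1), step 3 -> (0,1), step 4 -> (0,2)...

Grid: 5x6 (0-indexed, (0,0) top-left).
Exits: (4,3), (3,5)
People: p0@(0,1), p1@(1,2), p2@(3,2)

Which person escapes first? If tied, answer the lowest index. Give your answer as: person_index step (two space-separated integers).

Answer: 2 2

Derivation:
Step 1: p0:(0,1)->(1,1) | p1:(1,2)->(2,2) | p2:(3,2)->(4,2)
Step 2: p0:(1,1)->(2,1) | p1:(2,2)->(3,2) | p2:(4,2)->(4,3)->EXIT
Step 3: p0:(2,1)->(3,1) | p1:(3,2)->(4,2) | p2:escaped
Step 4: p0:(3,1)->(4,1) | p1:(4,2)->(4,3)->EXIT | p2:escaped
Step 5: p0:(4,1)->(4,2) | p1:escaped | p2:escaped
Step 6: p0:(4,2)->(4,3)->EXIT | p1:escaped | p2:escaped
Exit steps: [6, 4, 2]
First to escape: p2 at step 2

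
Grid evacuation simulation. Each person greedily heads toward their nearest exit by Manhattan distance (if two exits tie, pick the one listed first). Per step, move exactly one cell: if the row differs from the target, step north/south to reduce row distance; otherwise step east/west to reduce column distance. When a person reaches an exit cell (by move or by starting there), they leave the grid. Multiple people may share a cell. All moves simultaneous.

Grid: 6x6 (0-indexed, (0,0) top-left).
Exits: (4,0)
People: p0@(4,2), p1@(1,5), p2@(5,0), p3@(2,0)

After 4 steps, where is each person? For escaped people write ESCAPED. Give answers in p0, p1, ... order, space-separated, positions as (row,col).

Step 1: p0:(4,2)->(4,1) | p1:(1,5)->(2,5) | p2:(5,0)->(4,0)->EXIT | p3:(2,0)->(3,0)
Step 2: p0:(4,1)->(4,0)->EXIT | p1:(2,5)->(3,5) | p2:escaped | p3:(3,0)->(4,0)->EXIT
Step 3: p0:escaped | p1:(3,5)->(4,5) | p2:escaped | p3:escaped
Step 4: p0:escaped | p1:(4,5)->(4,4) | p2:escaped | p3:escaped

ESCAPED (4,4) ESCAPED ESCAPED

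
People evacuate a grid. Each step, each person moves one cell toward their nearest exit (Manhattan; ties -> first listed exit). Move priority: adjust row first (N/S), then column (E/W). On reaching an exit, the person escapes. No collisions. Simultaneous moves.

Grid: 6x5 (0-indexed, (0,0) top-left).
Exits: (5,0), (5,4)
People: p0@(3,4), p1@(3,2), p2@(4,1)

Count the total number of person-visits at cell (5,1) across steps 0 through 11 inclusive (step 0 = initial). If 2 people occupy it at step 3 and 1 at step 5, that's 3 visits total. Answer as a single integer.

Step 0: p0@(3,4) p1@(3,2) p2@(4,1) -> at (5,1): 0 [-], cum=0
Step 1: p0@(4,4) p1@(4,2) p2@(5,1) -> at (5,1): 1 [p2], cum=1
Step 2: p0@ESC p1@(5,2) p2@ESC -> at (5,1): 0 [-], cum=1
Step 3: p0@ESC p1@(5,1) p2@ESC -> at (5,1): 1 [p1], cum=2
Step 4: p0@ESC p1@ESC p2@ESC -> at (5,1): 0 [-], cum=2
Total visits = 2

Answer: 2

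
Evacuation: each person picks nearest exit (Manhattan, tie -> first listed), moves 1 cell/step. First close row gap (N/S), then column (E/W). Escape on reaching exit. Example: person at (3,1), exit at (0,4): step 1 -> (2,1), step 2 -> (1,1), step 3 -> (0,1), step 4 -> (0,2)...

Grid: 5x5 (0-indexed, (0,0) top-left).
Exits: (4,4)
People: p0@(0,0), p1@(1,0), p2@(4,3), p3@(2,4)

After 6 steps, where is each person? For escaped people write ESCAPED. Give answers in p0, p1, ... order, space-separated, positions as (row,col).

Step 1: p0:(0,0)->(1,0) | p1:(1,0)->(2,0) | p2:(4,3)->(4,4)->EXIT | p3:(2,4)->(3,4)
Step 2: p0:(1,0)->(2,0) | p1:(2,0)->(3,0) | p2:escaped | p3:(3,4)->(4,4)->EXIT
Step 3: p0:(2,0)->(3,0) | p1:(3,0)->(4,0) | p2:escaped | p3:escaped
Step 4: p0:(3,0)->(4,0) | p1:(4,0)->(4,1) | p2:escaped | p3:escaped
Step 5: p0:(4,0)->(4,1) | p1:(4,1)->(4,2) | p2:escaped | p3:escaped
Step 6: p0:(4,1)->(4,2) | p1:(4,2)->(4,3) | p2:escaped | p3:escaped

(4,2) (4,3) ESCAPED ESCAPED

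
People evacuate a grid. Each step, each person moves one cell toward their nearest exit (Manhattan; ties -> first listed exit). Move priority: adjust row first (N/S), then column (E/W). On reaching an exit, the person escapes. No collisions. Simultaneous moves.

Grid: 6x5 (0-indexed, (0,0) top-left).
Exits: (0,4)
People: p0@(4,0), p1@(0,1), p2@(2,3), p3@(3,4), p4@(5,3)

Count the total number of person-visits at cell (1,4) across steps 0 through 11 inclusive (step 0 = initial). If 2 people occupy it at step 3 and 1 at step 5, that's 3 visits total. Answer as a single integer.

Answer: 1

Derivation:
Step 0: p0@(4,0) p1@(0,1) p2@(2,3) p3@(3,4) p4@(5,3) -> at (1,4): 0 [-], cum=0
Step 1: p0@(3,0) p1@(0,2) p2@(1,3) p3@(2,4) p4@(4,3) -> at (1,4): 0 [-], cum=0
Step 2: p0@(2,0) p1@(0,3) p2@(0,3) p3@(1,4) p4@(3,3) -> at (1,4): 1 [p3], cum=1
Step 3: p0@(1,0) p1@ESC p2@ESC p3@ESC p4@(2,3) -> at (1,4): 0 [-], cum=1
Step 4: p0@(0,0) p1@ESC p2@ESC p3@ESC p4@(1,3) -> at (1,4): 0 [-], cum=1
Step 5: p0@(0,1) p1@ESC p2@ESC p3@ESC p4@(0,3) -> at (1,4): 0 [-], cum=1
Step 6: p0@(0,2) p1@ESC p2@ESC p3@ESC p4@ESC -> at (1,4): 0 [-], cum=1
Step 7: p0@(0,3) p1@ESC p2@ESC p3@ESC p4@ESC -> at (1,4): 0 [-], cum=1
Step 8: p0@ESC p1@ESC p2@ESC p3@ESC p4@ESC -> at (1,4): 0 [-], cum=1
Total visits = 1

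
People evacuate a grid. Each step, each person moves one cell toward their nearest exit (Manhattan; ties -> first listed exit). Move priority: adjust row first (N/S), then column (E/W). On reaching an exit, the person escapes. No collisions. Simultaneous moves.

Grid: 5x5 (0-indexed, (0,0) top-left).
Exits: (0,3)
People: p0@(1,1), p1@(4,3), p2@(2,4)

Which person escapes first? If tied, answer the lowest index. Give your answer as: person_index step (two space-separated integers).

Answer: 0 3

Derivation:
Step 1: p0:(1,1)->(0,1) | p1:(4,3)->(3,3) | p2:(2,4)->(1,4)
Step 2: p0:(0,1)->(0,2) | p1:(3,3)->(2,3) | p2:(1,4)->(0,4)
Step 3: p0:(0,2)->(0,3)->EXIT | p1:(2,3)->(1,3) | p2:(0,4)->(0,3)->EXIT
Step 4: p0:escaped | p1:(1,3)->(0,3)->EXIT | p2:escaped
Exit steps: [3, 4, 3]
First to escape: p0 at step 3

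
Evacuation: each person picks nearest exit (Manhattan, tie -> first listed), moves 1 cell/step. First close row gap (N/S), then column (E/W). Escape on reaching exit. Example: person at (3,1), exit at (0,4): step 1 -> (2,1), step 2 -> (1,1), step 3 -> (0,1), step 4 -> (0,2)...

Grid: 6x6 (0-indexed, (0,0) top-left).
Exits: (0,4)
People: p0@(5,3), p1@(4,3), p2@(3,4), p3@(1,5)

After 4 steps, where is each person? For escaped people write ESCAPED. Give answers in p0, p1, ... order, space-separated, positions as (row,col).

Step 1: p0:(5,3)->(4,3) | p1:(4,3)->(3,3) | p2:(3,4)->(2,4) | p3:(1,5)->(0,5)
Step 2: p0:(4,3)->(3,3) | p1:(3,3)->(2,3) | p2:(2,4)->(1,4) | p3:(0,5)->(0,4)->EXIT
Step 3: p0:(3,3)->(2,3) | p1:(2,3)->(1,3) | p2:(1,4)->(0,4)->EXIT | p3:escaped
Step 4: p0:(2,3)->(1,3) | p1:(1,3)->(0,3) | p2:escaped | p3:escaped

(1,3) (0,3) ESCAPED ESCAPED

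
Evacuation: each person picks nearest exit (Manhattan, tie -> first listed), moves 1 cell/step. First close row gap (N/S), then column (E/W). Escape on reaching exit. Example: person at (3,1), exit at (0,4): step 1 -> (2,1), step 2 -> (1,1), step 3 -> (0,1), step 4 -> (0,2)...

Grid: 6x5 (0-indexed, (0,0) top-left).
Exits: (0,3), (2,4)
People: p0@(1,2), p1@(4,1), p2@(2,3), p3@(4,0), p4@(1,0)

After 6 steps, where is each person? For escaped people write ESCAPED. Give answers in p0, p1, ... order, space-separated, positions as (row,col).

Step 1: p0:(1,2)->(0,2) | p1:(4,1)->(3,1) | p2:(2,3)->(2,4)->EXIT | p3:(4,0)->(3,0) | p4:(1,0)->(0,0)
Step 2: p0:(0,2)->(0,3)->EXIT | p1:(3,1)->(2,1) | p2:escaped | p3:(3,0)->(2,0) | p4:(0,0)->(0,1)
Step 3: p0:escaped | p1:(2,1)->(2,2) | p2:escaped | p3:(2,0)->(2,1) | p4:(0,1)->(0,2)
Step 4: p0:escaped | p1:(2,2)->(2,3) | p2:escaped | p3:(2,1)->(2,2) | p4:(0,2)->(0,3)->EXIT
Step 5: p0:escaped | p1:(2,3)->(2,4)->EXIT | p2:escaped | p3:(2,2)->(2,3) | p4:escaped
Step 6: p0:escaped | p1:escaped | p2:escaped | p3:(2,3)->(2,4)->EXIT | p4:escaped

ESCAPED ESCAPED ESCAPED ESCAPED ESCAPED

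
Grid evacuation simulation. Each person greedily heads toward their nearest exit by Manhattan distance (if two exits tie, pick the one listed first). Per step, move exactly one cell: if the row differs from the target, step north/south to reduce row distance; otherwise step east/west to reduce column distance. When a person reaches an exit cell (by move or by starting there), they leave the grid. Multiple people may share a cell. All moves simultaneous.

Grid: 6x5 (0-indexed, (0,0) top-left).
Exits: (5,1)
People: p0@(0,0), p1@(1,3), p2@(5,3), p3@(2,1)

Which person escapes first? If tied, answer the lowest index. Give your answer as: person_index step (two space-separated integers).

Answer: 2 2

Derivation:
Step 1: p0:(0,0)->(1,0) | p1:(1,3)->(2,3) | p2:(5,3)->(5,2) | p3:(2,1)->(3,1)
Step 2: p0:(1,0)->(2,0) | p1:(2,3)->(3,3) | p2:(5,2)->(5,1)->EXIT | p3:(3,1)->(4,1)
Step 3: p0:(2,0)->(3,0) | p1:(3,3)->(4,3) | p2:escaped | p3:(4,1)->(5,1)->EXIT
Step 4: p0:(3,0)->(4,0) | p1:(4,3)->(5,3) | p2:escaped | p3:escaped
Step 5: p0:(4,0)->(5,0) | p1:(5,3)->(5,2) | p2:escaped | p3:escaped
Step 6: p0:(5,0)->(5,1)->EXIT | p1:(5,2)->(5,1)->EXIT | p2:escaped | p3:escaped
Exit steps: [6, 6, 2, 3]
First to escape: p2 at step 2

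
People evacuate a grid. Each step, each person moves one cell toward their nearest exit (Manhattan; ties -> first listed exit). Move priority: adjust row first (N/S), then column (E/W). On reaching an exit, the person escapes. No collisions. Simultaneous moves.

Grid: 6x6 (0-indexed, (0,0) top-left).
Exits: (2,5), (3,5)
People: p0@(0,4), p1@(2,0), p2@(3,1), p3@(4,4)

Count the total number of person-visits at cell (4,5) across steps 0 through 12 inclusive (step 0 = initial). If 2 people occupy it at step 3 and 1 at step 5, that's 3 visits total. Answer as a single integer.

Step 0: p0@(0,4) p1@(2,0) p2@(3,1) p3@(4,4) -> at (4,5): 0 [-], cum=0
Step 1: p0@(1,4) p1@(2,1) p2@(3,2) p3@(3,4) -> at (4,5): 0 [-], cum=0
Step 2: p0@(2,4) p1@(2,2) p2@(3,3) p3@ESC -> at (4,5): 0 [-], cum=0
Step 3: p0@ESC p1@(2,3) p2@(3,4) p3@ESC -> at (4,5): 0 [-], cum=0
Step 4: p0@ESC p1@(2,4) p2@ESC p3@ESC -> at (4,5): 0 [-], cum=0
Step 5: p0@ESC p1@ESC p2@ESC p3@ESC -> at (4,5): 0 [-], cum=0
Total visits = 0

Answer: 0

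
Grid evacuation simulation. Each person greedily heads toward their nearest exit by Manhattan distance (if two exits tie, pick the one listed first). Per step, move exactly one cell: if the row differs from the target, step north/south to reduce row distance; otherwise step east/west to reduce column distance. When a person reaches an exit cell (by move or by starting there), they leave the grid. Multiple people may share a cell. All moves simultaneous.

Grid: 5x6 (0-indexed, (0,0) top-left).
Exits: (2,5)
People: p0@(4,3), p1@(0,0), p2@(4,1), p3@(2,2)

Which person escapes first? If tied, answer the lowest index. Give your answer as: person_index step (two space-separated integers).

Answer: 3 3

Derivation:
Step 1: p0:(4,3)->(3,3) | p1:(0,0)->(1,0) | p2:(4,1)->(3,1) | p3:(2,2)->(2,3)
Step 2: p0:(3,3)->(2,3) | p1:(1,0)->(2,0) | p2:(3,1)->(2,1) | p3:(2,3)->(2,4)
Step 3: p0:(2,3)->(2,4) | p1:(2,0)->(2,1) | p2:(2,1)->(2,2) | p3:(2,4)->(2,5)->EXIT
Step 4: p0:(2,4)->(2,5)->EXIT | p1:(2,1)->(2,2) | p2:(2,2)->(2,3) | p3:escaped
Step 5: p0:escaped | p1:(2,2)->(2,3) | p2:(2,3)->(2,4) | p3:escaped
Step 6: p0:escaped | p1:(2,3)->(2,4) | p2:(2,4)->(2,5)->EXIT | p3:escaped
Step 7: p0:escaped | p1:(2,4)->(2,5)->EXIT | p2:escaped | p3:escaped
Exit steps: [4, 7, 6, 3]
First to escape: p3 at step 3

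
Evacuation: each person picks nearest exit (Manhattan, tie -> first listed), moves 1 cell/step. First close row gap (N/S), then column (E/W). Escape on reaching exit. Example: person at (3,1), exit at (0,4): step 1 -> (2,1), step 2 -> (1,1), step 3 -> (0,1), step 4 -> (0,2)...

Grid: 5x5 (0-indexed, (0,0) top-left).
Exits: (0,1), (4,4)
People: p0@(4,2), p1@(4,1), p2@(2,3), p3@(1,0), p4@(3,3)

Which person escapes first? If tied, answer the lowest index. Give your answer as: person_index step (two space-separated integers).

Answer: 0 2

Derivation:
Step 1: p0:(4,2)->(4,3) | p1:(4,1)->(4,2) | p2:(2,3)->(3,3) | p3:(1,0)->(0,0) | p4:(3,3)->(4,3)
Step 2: p0:(4,3)->(4,4)->EXIT | p1:(4,2)->(4,3) | p2:(3,3)->(4,3) | p3:(0,0)->(0,1)->EXIT | p4:(4,3)->(4,4)->EXIT
Step 3: p0:escaped | p1:(4,3)->(4,4)->EXIT | p2:(4,3)->(4,4)->EXIT | p3:escaped | p4:escaped
Exit steps: [2, 3, 3, 2, 2]
First to escape: p0 at step 2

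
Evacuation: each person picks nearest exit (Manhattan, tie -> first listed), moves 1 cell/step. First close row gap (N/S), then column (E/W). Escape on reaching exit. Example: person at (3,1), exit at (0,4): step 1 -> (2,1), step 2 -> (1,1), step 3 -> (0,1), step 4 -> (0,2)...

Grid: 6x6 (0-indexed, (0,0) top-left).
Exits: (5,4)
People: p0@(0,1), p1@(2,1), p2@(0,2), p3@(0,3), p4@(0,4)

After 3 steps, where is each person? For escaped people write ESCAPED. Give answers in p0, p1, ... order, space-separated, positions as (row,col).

Step 1: p0:(0,1)->(1,1) | p1:(2,1)->(3,1) | p2:(0,2)->(1,2) | p3:(0,3)->(1,3) | p4:(0,4)->(1,4)
Step 2: p0:(1,1)->(2,1) | p1:(3,1)->(4,1) | p2:(1,2)->(2,2) | p3:(1,3)->(2,3) | p4:(1,4)->(2,4)
Step 3: p0:(2,1)->(3,1) | p1:(4,1)->(5,1) | p2:(2,2)->(3,2) | p3:(2,3)->(3,3) | p4:(2,4)->(3,4)

(3,1) (5,1) (3,2) (3,3) (3,4)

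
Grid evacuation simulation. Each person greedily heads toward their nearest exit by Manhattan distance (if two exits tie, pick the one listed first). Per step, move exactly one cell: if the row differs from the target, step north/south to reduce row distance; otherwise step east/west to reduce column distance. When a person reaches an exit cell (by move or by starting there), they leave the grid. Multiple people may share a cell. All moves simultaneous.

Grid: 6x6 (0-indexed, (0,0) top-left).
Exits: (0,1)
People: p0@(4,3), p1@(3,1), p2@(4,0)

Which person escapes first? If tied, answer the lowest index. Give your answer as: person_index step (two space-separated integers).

Answer: 1 3

Derivation:
Step 1: p0:(4,3)->(3,3) | p1:(3,1)->(2,1) | p2:(4,0)->(3,0)
Step 2: p0:(3,3)->(2,3) | p1:(2,1)->(1,1) | p2:(3,0)->(2,0)
Step 3: p0:(2,3)->(1,3) | p1:(1,1)->(0,1)->EXIT | p2:(2,0)->(1,0)
Step 4: p0:(1,3)->(0,3) | p1:escaped | p2:(1,0)->(0,0)
Step 5: p0:(0,3)->(0,2) | p1:escaped | p2:(0,0)->(0,1)->EXIT
Step 6: p0:(0,2)->(0,1)->EXIT | p1:escaped | p2:escaped
Exit steps: [6, 3, 5]
First to escape: p1 at step 3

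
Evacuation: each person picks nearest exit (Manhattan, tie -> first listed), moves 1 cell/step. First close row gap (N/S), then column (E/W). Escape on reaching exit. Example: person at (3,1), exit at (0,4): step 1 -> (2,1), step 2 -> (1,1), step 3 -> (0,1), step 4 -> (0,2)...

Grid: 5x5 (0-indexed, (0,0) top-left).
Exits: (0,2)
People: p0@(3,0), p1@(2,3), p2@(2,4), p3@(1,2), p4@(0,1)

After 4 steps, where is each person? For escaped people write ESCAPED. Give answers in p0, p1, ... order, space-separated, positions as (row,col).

Step 1: p0:(3,0)->(2,0) | p1:(2,3)->(1,3) | p2:(2,4)->(1,4) | p3:(1,2)->(0,2)->EXIT | p4:(0,1)->(0,2)->EXIT
Step 2: p0:(2,0)->(1,0) | p1:(1,3)->(0,3) | p2:(1,4)->(0,4) | p3:escaped | p4:escaped
Step 3: p0:(1,0)->(0,0) | p1:(0,3)->(0,2)->EXIT | p2:(0,4)->(0,3) | p3:escaped | p4:escaped
Step 4: p0:(0,0)->(0,1) | p1:escaped | p2:(0,3)->(0,2)->EXIT | p3:escaped | p4:escaped

(0,1) ESCAPED ESCAPED ESCAPED ESCAPED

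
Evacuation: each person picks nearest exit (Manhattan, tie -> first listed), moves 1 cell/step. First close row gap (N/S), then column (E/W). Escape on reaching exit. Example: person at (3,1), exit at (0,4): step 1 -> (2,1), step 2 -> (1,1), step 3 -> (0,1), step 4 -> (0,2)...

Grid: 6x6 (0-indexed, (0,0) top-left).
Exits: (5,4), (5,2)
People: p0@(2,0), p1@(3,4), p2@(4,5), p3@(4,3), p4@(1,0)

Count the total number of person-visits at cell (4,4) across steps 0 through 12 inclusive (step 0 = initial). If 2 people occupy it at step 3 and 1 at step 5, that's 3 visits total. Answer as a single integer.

Answer: 1

Derivation:
Step 0: p0@(2,0) p1@(3,4) p2@(4,5) p3@(4,3) p4@(1,0) -> at (4,4): 0 [-], cum=0
Step 1: p0@(3,0) p1@(4,4) p2@(5,5) p3@(5,3) p4@(2,0) -> at (4,4): 1 [p1], cum=1
Step 2: p0@(4,0) p1@ESC p2@ESC p3@ESC p4@(3,0) -> at (4,4): 0 [-], cum=1
Step 3: p0@(5,0) p1@ESC p2@ESC p3@ESC p4@(4,0) -> at (4,4): 0 [-], cum=1
Step 4: p0@(5,1) p1@ESC p2@ESC p3@ESC p4@(5,0) -> at (4,4): 0 [-], cum=1
Step 5: p0@ESC p1@ESC p2@ESC p3@ESC p4@(5,1) -> at (4,4): 0 [-], cum=1
Step 6: p0@ESC p1@ESC p2@ESC p3@ESC p4@ESC -> at (4,4): 0 [-], cum=1
Total visits = 1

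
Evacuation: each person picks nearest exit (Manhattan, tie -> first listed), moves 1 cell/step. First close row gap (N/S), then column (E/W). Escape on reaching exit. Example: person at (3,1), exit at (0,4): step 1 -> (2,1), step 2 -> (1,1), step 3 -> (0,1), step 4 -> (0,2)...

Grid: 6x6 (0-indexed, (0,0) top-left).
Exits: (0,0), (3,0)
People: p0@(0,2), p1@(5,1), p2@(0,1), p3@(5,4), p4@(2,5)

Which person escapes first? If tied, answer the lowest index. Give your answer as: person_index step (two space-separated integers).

Step 1: p0:(0,2)->(0,1) | p1:(5,1)->(4,1) | p2:(0,1)->(0,0)->EXIT | p3:(5,4)->(4,4) | p4:(2,5)->(3,5)
Step 2: p0:(0,1)->(0,0)->EXIT | p1:(4,1)->(3,1) | p2:escaped | p3:(4,4)->(3,4) | p4:(3,5)->(3,4)
Step 3: p0:escaped | p1:(3,1)->(3,0)->EXIT | p2:escaped | p3:(3,4)->(3,3) | p4:(3,4)->(3,3)
Step 4: p0:escaped | p1:escaped | p2:escaped | p3:(3,3)->(3,2) | p4:(3,3)->(3,2)
Step 5: p0:escaped | p1:escaped | p2:escaped | p3:(3,2)->(3,1) | p4:(3,2)->(3,1)
Step 6: p0:escaped | p1:escaped | p2:escaped | p3:(3,1)->(3,0)->EXIT | p4:(3,1)->(3,0)->EXIT
Exit steps: [2, 3, 1, 6, 6]
First to escape: p2 at step 1

Answer: 2 1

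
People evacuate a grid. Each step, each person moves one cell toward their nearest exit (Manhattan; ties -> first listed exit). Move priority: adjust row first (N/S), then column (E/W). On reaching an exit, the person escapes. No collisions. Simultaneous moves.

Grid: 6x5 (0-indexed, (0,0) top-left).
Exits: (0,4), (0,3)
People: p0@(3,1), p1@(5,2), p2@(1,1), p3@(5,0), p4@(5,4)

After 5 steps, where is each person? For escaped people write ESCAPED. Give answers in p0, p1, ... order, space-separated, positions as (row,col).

Step 1: p0:(3,1)->(2,1) | p1:(5,2)->(4,2) | p2:(1,1)->(0,1) | p3:(5,0)->(4,0) | p4:(5,4)->(4,4)
Step 2: p0:(2,1)->(1,1) | p1:(4,2)->(3,2) | p2:(0,1)->(0,2) | p3:(4,0)->(3,0) | p4:(4,4)->(3,4)
Step 3: p0:(1,1)->(0,1) | p1:(3,2)->(2,2) | p2:(0,2)->(0,3)->EXIT | p3:(3,0)->(2,0) | p4:(3,4)->(2,4)
Step 4: p0:(0,1)->(0,2) | p1:(2,2)->(1,2) | p2:escaped | p3:(2,0)->(1,0) | p4:(2,4)->(1,4)
Step 5: p0:(0,2)->(0,3)->EXIT | p1:(1,2)->(0,2) | p2:escaped | p3:(1,0)->(0,0) | p4:(1,4)->(0,4)->EXIT

ESCAPED (0,2) ESCAPED (0,0) ESCAPED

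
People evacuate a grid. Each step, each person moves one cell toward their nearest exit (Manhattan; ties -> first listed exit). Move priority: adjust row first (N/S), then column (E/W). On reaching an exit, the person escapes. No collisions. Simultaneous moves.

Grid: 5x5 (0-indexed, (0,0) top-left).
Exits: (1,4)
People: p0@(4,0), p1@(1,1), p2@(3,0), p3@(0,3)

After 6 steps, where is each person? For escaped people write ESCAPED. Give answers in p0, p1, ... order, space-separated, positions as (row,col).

Step 1: p0:(4,0)->(3,0) | p1:(1,1)->(1,2) | p2:(3,0)->(2,0) | p3:(0,3)->(1,3)
Step 2: p0:(3,0)->(2,0) | p1:(1,2)->(1,3) | p2:(2,0)->(1,0) | p3:(1,3)->(1,4)->EXIT
Step 3: p0:(2,0)->(1,0) | p1:(1,3)->(1,4)->EXIT | p2:(1,0)->(1,1) | p3:escaped
Step 4: p0:(1,0)->(1,1) | p1:escaped | p2:(1,1)->(1,2) | p3:escaped
Step 5: p0:(1,1)->(1,2) | p1:escaped | p2:(1,2)->(1,3) | p3:escaped
Step 6: p0:(1,2)->(1,3) | p1:escaped | p2:(1,3)->(1,4)->EXIT | p3:escaped

(1,3) ESCAPED ESCAPED ESCAPED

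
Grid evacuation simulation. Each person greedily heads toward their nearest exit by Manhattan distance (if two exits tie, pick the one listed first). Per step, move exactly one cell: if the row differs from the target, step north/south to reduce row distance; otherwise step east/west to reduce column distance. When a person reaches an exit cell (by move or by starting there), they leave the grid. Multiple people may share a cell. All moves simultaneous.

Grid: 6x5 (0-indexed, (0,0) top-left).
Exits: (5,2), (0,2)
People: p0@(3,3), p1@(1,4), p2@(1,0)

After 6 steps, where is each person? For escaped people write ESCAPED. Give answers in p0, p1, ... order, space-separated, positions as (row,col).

Step 1: p0:(3,3)->(4,3) | p1:(1,4)->(0,4) | p2:(1,0)->(0,0)
Step 2: p0:(4,3)->(5,3) | p1:(0,4)->(0,3) | p2:(0,0)->(0,1)
Step 3: p0:(5,3)->(5,2)->EXIT | p1:(0,3)->(0,2)->EXIT | p2:(0,1)->(0,2)->EXIT

ESCAPED ESCAPED ESCAPED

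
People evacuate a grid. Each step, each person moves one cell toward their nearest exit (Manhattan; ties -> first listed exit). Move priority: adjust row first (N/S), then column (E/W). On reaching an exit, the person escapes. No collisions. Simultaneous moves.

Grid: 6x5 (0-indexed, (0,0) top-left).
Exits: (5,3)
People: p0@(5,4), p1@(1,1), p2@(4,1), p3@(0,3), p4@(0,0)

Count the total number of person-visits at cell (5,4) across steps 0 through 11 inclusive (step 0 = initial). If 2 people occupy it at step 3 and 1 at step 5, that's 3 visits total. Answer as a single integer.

Answer: 1

Derivation:
Step 0: p0@(5,4) p1@(1,1) p2@(4,1) p3@(0,3) p4@(0,0) -> at (5,4): 1 [p0], cum=1
Step 1: p0@ESC p1@(2,1) p2@(5,1) p3@(1,3) p4@(1,0) -> at (5,4): 0 [-], cum=1
Step 2: p0@ESC p1@(3,1) p2@(5,2) p3@(2,3) p4@(2,0) -> at (5,4): 0 [-], cum=1
Step 3: p0@ESC p1@(4,1) p2@ESC p3@(3,3) p4@(3,0) -> at (5,4): 0 [-], cum=1
Step 4: p0@ESC p1@(5,1) p2@ESC p3@(4,3) p4@(4,0) -> at (5,4): 0 [-], cum=1
Step 5: p0@ESC p1@(5,2) p2@ESC p3@ESC p4@(5,0) -> at (5,4): 0 [-], cum=1
Step 6: p0@ESC p1@ESC p2@ESC p3@ESC p4@(5,1) -> at (5,4): 0 [-], cum=1
Step 7: p0@ESC p1@ESC p2@ESC p3@ESC p4@(5,2) -> at (5,4): 0 [-], cum=1
Step 8: p0@ESC p1@ESC p2@ESC p3@ESC p4@ESC -> at (5,4): 0 [-], cum=1
Total visits = 1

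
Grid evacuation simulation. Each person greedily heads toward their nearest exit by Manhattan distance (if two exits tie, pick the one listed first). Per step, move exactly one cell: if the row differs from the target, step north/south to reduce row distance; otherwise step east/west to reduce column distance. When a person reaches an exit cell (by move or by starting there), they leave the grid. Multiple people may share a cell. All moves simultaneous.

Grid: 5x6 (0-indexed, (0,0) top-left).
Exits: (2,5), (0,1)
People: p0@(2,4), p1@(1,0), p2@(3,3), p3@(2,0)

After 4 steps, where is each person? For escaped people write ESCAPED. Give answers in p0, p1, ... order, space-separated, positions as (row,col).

Step 1: p0:(2,4)->(2,5)->EXIT | p1:(1,0)->(0,0) | p2:(3,3)->(2,3) | p3:(2,0)->(1,0)
Step 2: p0:escaped | p1:(0,0)->(0,1)->EXIT | p2:(2,3)->(2,4) | p3:(1,0)->(0,0)
Step 3: p0:escaped | p1:escaped | p2:(2,4)->(2,5)->EXIT | p3:(0,0)->(0,1)->EXIT

ESCAPED ESCAPED ESCAPED ESCAPED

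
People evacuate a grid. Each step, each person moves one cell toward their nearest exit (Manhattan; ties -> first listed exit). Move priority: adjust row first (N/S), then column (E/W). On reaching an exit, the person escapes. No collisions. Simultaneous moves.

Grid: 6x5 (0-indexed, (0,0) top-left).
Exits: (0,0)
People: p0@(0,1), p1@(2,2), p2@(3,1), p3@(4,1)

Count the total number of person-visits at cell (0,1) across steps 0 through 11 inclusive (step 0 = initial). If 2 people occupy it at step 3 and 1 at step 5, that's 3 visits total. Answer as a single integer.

Step 0: p0@(0,1) p1@(2,2) p2@(3,1) p3@(4,1) -> at (0,1): 1 [p0], cum=1
Step 1: p0@ESC p1@(1,2) p2@(2,1) p3@(3,1) -> at (0,1): 0 [-], cum=1
Step 2: p0@ESC p1@(0,2) p2@(1,1) p3@(2,1) -> at (0,1): 0 [-], cum=1
Step 3: p0@ESC p1@(0,1) p2@(0,1) p3@(1,1) -> at (0,1): 2 [p1,p2], cum=3
Step 4: p0@ESC p1@ESC p2@ESC p3@(0,1) -> at (0,1): 1 [p3], cum=4
Step 5: p0@ESC p1@ESC p2@ESC p3@ESC -> at (0,1): 0 [-], cum=4
Total visits = 4

Answer: 4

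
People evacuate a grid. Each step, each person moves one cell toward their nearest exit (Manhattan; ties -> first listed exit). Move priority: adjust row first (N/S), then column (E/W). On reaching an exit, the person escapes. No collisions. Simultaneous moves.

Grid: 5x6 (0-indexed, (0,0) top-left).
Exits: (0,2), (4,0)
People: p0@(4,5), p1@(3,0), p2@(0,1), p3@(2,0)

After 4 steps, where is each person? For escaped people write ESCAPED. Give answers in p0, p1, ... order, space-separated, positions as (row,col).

Step 1: p0:(4,5)->(4,4) | p1:(3,0)->(4,0)->EXIT | p2:(0,1)->(0,2)->EXIT | p3:(2,0)->(3,0)
Step 2: p0:(4,4)->(4,3) | p1:escaped | p2:escaped | p3:(3,0)->(4,0)->EXIT
Step 3: p0:(4,3)->(4,2) | p1:escaped | p2:escaped | p3:escaped
Step 4: p0:(4,2)->(4,1) | p1:escaped | p2:escaped | p3:escaped

(4,1) ESCAPED ESCAPED ESCAPED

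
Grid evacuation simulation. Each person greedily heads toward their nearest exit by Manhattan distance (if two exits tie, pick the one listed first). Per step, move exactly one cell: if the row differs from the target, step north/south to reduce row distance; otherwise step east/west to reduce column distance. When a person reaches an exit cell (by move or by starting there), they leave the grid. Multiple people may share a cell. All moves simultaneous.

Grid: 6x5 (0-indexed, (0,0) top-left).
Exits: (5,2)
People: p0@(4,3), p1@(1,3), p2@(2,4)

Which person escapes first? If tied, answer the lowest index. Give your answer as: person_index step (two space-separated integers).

Answer: 0 2

Derivation:
Step 1: p0:(4,3)->(5,3) | p1:(1,3)->(2,3) | p2:(2,4)->(3,4)
Step 2: p0:(5,3)->(5,2)->EXIT | p1:(2,3)->(3,3) | p2:(3,4)->(4,4)
Step 3: p0:escaped | p1:(3,3)->(4,3) | p2:(4,4)->(5,4)
Step 4: p0:escaped | p1:(4,3)->(5,3) | p2:(5,4)->(5,3)
Step 5: p0:escaped | p1:(5,3)->(5,2)->EXIT | p2:(5,3)->(5,2)->EXIT
Exit steps: [2, 5, 5]
First to escape: p0 at step 2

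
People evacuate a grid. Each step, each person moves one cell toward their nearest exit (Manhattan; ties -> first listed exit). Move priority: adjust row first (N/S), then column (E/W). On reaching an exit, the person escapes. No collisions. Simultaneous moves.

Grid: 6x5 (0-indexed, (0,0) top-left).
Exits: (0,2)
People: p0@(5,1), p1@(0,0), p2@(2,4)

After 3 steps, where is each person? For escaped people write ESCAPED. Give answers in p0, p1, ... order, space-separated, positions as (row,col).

Step 1: p0:(5,1)->(4,1) | p1:(0,0)->(0,1) | p2:(2,4)->(1,4)
Step 2: p0:(4,1)->(3,1) | p1:(0,1)->(0,2)->EXIT | p2:(1,4)->(0,4)
Step 3: p0:(3,1)->(2,1) | p1:escaped | p2:(0,4)->(0,3)

(2,1) ESCAPED (0,3)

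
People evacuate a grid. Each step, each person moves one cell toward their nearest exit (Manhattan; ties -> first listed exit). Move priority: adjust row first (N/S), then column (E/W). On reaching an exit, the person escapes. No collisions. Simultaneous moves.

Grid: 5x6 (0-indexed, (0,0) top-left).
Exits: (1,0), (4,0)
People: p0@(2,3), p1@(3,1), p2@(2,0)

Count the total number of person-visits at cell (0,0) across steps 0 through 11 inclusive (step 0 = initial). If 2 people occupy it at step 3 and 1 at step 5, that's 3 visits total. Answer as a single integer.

Step 0: p0@(2,3) p1@(3,1) p2@(2,0) -> at (0,0): 0 [-], cum=0
Step 1: p0@(1,3) p1@(4,1) p2@ESC -> at (0,0): 0 [-], cum=0
Step 2: p0@(1,2) p1@ESC p2@ESC -> at (0,0): 0 [-], cum=0
Step 3: p0@(1,1) p1@ESC p2@ESC -> at (0,0): 0 [-], cum=0
Step 4: p0@ESC p1@ESC p2@ESC -> at (0,0): 0 [-], cum=0
Total visits = 0

Answer: 0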